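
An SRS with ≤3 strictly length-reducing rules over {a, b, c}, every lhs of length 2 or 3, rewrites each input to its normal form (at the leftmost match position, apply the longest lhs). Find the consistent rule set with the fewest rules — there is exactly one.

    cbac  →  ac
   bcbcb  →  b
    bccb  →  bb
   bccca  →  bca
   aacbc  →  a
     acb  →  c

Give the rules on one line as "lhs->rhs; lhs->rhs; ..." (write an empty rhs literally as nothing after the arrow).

  | cbac => ac
  | bcbcb => bcb => b
  | bccb => bb
  | bccca => bca

acb->c; cb->; cc->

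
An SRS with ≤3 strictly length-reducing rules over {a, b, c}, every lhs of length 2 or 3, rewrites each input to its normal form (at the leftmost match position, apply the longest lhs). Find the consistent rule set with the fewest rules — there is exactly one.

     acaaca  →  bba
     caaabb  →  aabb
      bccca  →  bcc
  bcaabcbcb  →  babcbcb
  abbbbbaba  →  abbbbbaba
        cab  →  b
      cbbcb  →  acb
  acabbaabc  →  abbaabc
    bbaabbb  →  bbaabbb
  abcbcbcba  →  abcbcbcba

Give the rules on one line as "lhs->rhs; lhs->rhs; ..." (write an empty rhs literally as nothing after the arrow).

aac->bb; ca->; cbb->a

  | acaaca => aaca => bba
  | caaabb => aabb
  | bccca => bcc
  | bcaabcbcb => babcbcb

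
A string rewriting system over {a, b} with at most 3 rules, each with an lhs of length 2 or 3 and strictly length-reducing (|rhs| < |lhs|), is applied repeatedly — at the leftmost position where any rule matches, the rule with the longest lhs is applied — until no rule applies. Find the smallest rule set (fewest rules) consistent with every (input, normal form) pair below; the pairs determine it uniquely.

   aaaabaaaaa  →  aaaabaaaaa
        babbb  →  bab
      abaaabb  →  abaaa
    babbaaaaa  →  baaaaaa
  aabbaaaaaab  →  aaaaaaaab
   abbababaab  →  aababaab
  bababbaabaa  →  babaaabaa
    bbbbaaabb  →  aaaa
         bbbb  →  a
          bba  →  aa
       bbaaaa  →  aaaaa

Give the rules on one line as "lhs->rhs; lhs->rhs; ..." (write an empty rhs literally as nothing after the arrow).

abb->a; bb->a

  | aaaabaaaaa
  | babbb => bab
  | abaaabb => abaaa
  | babbaaaaa => baaaaaa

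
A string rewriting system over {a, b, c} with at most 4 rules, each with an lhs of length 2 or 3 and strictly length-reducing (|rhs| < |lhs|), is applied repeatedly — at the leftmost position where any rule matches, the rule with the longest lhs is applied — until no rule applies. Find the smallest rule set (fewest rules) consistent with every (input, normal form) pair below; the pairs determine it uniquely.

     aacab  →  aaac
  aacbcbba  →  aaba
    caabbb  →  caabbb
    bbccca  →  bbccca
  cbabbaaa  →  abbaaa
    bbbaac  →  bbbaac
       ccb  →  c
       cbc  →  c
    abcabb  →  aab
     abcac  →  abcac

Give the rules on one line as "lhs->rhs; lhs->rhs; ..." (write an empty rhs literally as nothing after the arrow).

bac->a; cab->ac; cb->

  | aacab => aaac
  | aacbcbba => aacbba => aaba
  | caabbb
  | bbccca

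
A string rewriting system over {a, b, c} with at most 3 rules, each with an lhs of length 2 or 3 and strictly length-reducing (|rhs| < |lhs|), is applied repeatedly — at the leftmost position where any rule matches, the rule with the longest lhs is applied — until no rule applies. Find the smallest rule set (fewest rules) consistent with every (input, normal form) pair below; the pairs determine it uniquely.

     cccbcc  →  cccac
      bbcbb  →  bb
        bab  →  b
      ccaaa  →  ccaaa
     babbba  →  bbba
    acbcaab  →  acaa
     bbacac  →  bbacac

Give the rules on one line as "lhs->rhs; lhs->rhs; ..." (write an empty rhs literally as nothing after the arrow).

  | cccbcc => cccac
  | bbcbb => babb => bb
  | bab => b
  | ccaaa

ab->; bc->a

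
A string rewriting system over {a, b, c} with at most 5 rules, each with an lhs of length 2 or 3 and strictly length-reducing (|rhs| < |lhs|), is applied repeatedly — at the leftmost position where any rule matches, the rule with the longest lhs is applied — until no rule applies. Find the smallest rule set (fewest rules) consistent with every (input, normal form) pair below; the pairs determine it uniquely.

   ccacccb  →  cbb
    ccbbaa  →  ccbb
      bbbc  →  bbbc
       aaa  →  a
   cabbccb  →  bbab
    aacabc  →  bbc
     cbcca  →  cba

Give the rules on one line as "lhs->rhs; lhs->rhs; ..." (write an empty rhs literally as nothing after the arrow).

  | ccacccb => cbcccb => cbccb => cbcb => cbb
  | ccbbaa => ccbb
  | bbbc
  | aaa => a

aa->; bcc->a; ca->b; cbc->cb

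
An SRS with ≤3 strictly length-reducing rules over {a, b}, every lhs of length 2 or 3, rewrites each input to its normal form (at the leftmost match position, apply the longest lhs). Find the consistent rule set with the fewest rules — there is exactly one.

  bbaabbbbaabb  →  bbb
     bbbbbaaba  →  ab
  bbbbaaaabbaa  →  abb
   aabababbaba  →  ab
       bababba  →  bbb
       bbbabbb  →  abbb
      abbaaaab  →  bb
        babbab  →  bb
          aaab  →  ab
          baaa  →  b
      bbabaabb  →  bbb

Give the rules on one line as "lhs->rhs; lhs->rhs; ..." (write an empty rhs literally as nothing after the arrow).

aa->b; ba->b; bab->ab

  | bbaabbbbaabb => bbabbbbaabb => babbbbaabb => abbbbaabb => abbbbabb => abbbabb => abbabb => ababb => aabb => bbb
  | bbbbbaaba => bbbbbaba => bbbbaba => bbbaba => bbaba => baba => aba => ab
  | bbbbaaaabbaa => bbbbaaabbaa => bbbbaabbaa => bbbbabbaa => bbbabbaa => bbabbaa => babbaa => abbaa => abba => abb
  | aabababbaba => bbababbaba => bababbaba => ababbaba => aabbaba => bbbaba => bbaba => baba => aba => ab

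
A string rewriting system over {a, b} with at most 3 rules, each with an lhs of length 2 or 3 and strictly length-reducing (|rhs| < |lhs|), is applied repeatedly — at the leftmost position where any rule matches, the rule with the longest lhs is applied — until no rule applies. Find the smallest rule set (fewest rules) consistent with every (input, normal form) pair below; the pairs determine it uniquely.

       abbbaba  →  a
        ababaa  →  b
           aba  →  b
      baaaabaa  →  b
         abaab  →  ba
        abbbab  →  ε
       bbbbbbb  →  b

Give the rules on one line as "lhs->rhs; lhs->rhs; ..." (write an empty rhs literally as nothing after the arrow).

aa->b; ab->a; bb->

  | abbbaba => abbaba => ababa => aaba => bba => a
  | ababaa => aabaa => bbaa => aa => b
  | aba => aa => b
  | baaaabaa => bbaabaa => aabaa => bbaa => aa => b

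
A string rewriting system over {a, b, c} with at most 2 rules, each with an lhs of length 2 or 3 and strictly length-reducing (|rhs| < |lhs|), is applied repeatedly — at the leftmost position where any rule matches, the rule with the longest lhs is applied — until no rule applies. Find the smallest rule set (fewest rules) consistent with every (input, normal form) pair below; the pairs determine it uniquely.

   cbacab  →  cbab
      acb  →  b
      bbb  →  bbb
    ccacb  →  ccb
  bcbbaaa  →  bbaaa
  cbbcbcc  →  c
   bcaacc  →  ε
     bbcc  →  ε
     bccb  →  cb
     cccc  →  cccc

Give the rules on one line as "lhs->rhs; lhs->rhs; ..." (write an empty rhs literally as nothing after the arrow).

ac->; bc->

  | cbacab => cbab
  | acb => b
  | bbb
  | ccacb => ccb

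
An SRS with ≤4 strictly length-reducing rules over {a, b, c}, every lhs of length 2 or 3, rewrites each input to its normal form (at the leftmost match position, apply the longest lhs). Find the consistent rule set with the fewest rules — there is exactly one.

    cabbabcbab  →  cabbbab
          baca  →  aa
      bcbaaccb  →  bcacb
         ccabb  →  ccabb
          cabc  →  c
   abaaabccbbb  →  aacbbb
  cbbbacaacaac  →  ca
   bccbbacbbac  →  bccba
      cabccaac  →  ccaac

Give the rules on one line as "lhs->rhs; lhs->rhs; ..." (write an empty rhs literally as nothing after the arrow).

aba->a; abc->; baa->ba; bac->a

  | cabbabcbab => cabbbab
  | baca => aa
  | bcbaaccb => bcbaccb => bcacb
  | ccabb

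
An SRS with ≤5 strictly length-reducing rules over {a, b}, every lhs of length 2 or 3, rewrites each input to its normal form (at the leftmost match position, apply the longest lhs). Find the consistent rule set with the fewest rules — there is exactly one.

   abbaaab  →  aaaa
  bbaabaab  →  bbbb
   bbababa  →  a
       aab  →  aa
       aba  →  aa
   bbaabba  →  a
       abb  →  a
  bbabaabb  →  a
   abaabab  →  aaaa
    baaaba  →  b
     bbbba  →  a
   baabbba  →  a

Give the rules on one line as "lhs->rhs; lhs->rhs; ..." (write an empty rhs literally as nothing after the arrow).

ab->a; ba->a; baa->b; bab->ba

  | abbaaab => abaaab => aaaab => aaaa
  | bbaabaab => bbbaab => bbbb
  | bbababa => bbaaba => bbba => bba => ba => a
  | aab => aa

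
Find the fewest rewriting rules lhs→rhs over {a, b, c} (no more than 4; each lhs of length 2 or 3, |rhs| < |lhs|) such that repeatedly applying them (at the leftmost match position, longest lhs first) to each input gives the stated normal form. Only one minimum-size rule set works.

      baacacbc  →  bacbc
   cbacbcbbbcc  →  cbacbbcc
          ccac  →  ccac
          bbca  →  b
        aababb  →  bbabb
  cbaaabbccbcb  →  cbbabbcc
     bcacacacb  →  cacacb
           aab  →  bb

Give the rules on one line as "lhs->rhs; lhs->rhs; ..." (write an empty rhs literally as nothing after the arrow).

aa->b; aac->; bca->; bcb->

  | baacacbc => bacbc
  | cbacbcbbbcc => cbacbbcc
  | ccac
  | bbca => b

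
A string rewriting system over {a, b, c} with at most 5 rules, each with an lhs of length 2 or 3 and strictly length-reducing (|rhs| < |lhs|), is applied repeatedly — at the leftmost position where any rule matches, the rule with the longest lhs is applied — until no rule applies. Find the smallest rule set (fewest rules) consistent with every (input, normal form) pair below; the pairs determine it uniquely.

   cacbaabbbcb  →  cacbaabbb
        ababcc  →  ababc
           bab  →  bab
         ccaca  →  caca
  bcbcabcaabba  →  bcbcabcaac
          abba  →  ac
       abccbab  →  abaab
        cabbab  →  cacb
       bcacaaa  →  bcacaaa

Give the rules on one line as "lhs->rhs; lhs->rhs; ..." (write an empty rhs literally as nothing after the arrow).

bba->c; bbc->b; cc->c; ccb->a

  | cacbaabbbcb => cacbaabbb
  | ababcc => ababc
  | bab
  | ccaca => caca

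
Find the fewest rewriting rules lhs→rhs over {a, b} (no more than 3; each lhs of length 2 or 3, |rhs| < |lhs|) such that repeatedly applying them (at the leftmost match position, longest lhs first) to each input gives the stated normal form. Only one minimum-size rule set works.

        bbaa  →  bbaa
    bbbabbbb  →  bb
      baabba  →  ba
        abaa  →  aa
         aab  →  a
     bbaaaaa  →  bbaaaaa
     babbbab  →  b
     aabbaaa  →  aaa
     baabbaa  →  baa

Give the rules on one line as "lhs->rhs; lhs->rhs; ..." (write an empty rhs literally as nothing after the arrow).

ab->; bbb->b

  | bbaa
  | bbbabbbb => babbbb => bbbb => bb
  | baabba => baba => ba
  | abaa => aa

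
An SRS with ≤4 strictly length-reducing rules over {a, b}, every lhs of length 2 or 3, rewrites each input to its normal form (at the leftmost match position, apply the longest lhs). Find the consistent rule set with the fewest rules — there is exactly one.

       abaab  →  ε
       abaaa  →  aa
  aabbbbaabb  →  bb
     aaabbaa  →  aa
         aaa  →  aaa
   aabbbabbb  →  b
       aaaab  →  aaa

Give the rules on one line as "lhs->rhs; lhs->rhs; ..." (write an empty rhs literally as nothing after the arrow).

ab->; aba->; bbb->b

  | abaab => ab => ε
  | abaaa => aa
  | aabbbbaabb => abbbaabb => bbaabb => bbab => bb
  | aaabbaa => aabaa => aa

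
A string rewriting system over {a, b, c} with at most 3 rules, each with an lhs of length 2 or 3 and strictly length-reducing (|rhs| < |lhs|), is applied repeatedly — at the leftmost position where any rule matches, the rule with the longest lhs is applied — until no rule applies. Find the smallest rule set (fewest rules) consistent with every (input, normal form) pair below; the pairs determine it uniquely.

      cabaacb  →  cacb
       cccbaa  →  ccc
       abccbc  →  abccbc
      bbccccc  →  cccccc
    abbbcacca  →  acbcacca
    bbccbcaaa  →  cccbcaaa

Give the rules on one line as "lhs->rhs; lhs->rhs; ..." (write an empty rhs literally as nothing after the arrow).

  | cabaacb => cacb
  | cccbaa => ccc
  | abccbc
  | bbccccc => cccccc

baa->; bb->c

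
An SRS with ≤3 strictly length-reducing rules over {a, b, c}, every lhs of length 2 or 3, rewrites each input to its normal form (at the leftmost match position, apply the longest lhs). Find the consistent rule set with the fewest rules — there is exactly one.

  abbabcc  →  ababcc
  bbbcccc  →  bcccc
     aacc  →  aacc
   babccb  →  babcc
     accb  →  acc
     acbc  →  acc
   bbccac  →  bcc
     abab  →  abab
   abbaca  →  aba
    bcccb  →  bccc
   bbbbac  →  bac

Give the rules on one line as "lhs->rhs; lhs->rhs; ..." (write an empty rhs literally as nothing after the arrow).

  | abbabcc => ababcc
  | bbbcccc => bbcccc => bcccc
  | aacc
  | babccb => babcc

bb->b; ca->; cb->c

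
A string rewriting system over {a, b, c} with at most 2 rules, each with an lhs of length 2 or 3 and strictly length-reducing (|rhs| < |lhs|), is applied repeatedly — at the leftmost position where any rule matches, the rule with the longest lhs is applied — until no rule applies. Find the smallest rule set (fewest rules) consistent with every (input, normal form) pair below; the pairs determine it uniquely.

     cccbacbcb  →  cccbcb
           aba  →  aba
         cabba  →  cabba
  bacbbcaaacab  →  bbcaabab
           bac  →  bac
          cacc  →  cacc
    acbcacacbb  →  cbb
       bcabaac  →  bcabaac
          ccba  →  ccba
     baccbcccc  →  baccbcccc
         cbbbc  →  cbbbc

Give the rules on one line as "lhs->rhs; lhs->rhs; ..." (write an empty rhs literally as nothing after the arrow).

  | cccbacbcb => cccbcb
  | aba
  | cabba
  | bacbbcaaacab => bbcaaacab => bbcaabab

aca->ba; acb->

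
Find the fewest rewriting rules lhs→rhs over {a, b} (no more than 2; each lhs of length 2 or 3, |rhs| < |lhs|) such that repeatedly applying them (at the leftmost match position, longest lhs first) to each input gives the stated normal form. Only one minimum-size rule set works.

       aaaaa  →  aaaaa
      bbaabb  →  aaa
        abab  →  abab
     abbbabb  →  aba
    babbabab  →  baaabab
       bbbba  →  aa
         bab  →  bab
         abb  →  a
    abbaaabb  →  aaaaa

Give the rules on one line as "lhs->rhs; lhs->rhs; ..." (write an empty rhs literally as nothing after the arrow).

  | aaaaa
  | bbaabb => aaabb => aaa
  | abab
  | abbbabb => ababb => aba

bb->; bba->aa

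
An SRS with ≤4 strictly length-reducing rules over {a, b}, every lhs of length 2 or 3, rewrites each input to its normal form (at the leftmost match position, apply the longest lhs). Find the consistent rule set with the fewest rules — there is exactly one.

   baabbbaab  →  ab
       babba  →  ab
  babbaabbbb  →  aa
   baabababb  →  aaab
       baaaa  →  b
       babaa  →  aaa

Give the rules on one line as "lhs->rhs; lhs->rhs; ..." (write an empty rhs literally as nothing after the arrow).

  | baabbbaab => babbbaab => abbaab => abbab => aba => ab
  | babba => aba => ab
  | babbaabbbb => abaabbbb => ababbbb => aabbb => aa
  | baabababb => babababb => aababb => aaab

ba->b; bab->a; bbb->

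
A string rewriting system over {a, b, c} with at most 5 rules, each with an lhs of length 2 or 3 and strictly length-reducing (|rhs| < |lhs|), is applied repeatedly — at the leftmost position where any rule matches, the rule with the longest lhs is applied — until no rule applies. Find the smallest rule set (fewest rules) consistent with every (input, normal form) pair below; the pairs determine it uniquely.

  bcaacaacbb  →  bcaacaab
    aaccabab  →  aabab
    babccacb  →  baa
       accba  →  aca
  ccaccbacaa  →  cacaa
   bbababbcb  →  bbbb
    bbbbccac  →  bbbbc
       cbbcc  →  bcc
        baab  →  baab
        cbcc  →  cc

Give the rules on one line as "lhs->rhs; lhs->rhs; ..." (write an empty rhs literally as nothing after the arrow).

bba->bb; bcb->a; cb->; cca->

  | bcaacaacbb => bcaacaab
  | aaccabab => aabab
  | babccacb => babcb => baa
  | accba => aca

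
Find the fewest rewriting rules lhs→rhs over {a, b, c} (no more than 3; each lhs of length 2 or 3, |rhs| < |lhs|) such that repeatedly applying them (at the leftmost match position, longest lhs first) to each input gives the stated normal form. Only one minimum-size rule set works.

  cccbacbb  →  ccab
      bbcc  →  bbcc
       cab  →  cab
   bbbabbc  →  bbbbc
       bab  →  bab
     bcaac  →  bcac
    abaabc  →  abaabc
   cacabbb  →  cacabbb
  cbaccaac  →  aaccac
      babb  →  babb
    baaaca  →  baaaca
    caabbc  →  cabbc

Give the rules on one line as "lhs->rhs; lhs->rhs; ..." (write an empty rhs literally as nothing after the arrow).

  | cccbacbb => ccaacbb => ccacbb => ccaab => ccab
  | bbcc
  | cab
  | bbbabbc => bbbbc

bba->b; caa->ca; cb->a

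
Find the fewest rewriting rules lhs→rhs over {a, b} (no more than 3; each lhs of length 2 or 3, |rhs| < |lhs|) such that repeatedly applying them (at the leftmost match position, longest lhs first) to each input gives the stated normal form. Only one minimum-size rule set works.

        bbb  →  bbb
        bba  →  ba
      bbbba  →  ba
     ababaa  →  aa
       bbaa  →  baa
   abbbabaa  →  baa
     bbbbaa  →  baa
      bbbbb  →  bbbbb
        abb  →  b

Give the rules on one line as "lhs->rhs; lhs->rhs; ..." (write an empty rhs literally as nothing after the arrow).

ab->; bba->ba

  | bbb
  | bba => ba
  | bbbba => bbba => bba => ba
  | ababaa => abaa => aa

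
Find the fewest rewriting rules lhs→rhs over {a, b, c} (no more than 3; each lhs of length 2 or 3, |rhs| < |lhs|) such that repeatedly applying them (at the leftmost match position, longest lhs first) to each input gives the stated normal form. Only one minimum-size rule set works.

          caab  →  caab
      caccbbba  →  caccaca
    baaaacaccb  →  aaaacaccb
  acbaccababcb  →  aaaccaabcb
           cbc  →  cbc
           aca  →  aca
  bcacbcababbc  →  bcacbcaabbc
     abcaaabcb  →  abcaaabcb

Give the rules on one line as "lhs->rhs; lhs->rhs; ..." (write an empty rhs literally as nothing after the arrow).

ba->a; bbb->ac; cba->aa

  | caab
  | caccbbba => caccaca
  | baaaacaccb => aaaacaccb
  | acbaccababcb => aaaccababcb => aaaccaabcb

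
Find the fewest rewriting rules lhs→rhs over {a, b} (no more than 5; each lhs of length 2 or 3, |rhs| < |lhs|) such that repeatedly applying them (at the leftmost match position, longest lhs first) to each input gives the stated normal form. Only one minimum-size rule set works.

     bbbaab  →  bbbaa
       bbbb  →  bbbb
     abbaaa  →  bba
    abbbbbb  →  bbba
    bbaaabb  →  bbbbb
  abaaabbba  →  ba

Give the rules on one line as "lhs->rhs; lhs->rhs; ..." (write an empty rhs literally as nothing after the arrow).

aaa->b; ab->a; aba->; abb->ba

  | bbbaab => bbbaa
  | bbbb
  | abbaaa => baaaa => bba
  | abbbbbb => babbbb => bbabb => bbba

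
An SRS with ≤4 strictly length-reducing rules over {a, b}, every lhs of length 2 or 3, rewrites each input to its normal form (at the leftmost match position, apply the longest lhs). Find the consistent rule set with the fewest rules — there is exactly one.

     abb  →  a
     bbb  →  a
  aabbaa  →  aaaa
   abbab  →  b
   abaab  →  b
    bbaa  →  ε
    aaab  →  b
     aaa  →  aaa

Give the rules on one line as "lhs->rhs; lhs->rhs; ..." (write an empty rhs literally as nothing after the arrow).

  | abb => a
  | bbb => a
  | aabbaa => aaaa
  | abbab => aab => ab => b

ab->b; abb->a; ba->; bbb->a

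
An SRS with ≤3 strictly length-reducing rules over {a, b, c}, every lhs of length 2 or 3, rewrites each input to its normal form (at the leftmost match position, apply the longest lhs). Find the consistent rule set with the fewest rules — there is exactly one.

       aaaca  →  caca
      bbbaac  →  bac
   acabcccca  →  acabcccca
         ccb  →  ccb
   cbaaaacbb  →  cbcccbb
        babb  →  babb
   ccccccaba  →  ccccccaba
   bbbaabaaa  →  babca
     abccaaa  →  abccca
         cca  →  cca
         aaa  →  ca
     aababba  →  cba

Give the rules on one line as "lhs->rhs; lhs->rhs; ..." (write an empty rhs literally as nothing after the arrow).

  | aaaca => caca
  | bbbaac => bac
  | acabcccca
  | ccb

aa->c; bba->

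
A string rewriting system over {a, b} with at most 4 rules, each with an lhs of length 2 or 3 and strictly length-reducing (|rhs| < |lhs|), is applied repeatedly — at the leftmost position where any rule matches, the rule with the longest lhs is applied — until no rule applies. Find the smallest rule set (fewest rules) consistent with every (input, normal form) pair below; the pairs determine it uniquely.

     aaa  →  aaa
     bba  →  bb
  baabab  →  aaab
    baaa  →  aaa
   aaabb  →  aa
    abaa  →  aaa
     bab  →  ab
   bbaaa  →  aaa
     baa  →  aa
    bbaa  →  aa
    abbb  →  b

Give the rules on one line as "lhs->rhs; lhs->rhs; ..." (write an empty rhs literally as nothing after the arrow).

  | aaa
  | bba => bb
  | baabab => aabab => aaab
  | baaa => aaa

abb->; ba->b; baa->aa; bab->ab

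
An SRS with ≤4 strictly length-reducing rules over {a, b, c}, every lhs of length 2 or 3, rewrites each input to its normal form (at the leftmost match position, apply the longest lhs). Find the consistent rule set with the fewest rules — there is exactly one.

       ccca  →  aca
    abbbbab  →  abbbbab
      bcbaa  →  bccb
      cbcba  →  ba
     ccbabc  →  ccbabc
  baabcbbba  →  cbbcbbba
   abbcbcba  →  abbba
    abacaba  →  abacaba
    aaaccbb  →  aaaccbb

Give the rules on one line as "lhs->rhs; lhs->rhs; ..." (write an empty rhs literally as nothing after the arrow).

  | ccca => aca
  | abbbbab
  | bcbaa => bccb
  | cbcba => ba

baa->cb; cbc->; ccc->ac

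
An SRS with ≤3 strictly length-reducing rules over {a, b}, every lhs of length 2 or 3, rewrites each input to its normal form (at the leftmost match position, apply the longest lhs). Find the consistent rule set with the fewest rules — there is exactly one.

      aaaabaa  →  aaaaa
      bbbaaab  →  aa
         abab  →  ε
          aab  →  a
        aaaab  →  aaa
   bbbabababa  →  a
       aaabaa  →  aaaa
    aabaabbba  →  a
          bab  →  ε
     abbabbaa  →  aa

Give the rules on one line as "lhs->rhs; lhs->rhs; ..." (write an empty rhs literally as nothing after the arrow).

ab->; ba->a

  | aaaabaa => aaaaa
  | bbbaaab => bbaaab => baaab => aaab => aa
  | abab => ab => ε
  | aab => a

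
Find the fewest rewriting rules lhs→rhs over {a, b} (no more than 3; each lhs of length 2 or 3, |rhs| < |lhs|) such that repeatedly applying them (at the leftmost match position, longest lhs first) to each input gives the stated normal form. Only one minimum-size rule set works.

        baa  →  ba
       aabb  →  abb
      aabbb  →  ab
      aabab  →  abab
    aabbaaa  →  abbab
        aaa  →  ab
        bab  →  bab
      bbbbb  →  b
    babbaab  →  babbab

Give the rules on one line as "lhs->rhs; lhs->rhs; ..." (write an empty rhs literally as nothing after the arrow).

  | baa => ba
  | aabb => abb
  | aabbb => abbb => ab
  | aabab => abab

aa->a; aaa->ab; bbb->b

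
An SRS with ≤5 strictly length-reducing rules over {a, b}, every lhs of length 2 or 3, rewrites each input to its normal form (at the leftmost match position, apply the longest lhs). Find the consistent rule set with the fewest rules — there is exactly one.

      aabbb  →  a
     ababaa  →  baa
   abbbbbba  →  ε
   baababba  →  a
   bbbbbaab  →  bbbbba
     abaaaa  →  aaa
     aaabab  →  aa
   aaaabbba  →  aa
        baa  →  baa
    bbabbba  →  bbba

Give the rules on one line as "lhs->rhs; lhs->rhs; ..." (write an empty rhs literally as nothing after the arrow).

  | aabbb => abb => ab => a
  | ababaa => baa
  | abbbbbba => abbbbba => abbbba => abbba => abba => aba => ε
  | baababba => baabba => baba => a

aab->a; ab->a; aba->; bab->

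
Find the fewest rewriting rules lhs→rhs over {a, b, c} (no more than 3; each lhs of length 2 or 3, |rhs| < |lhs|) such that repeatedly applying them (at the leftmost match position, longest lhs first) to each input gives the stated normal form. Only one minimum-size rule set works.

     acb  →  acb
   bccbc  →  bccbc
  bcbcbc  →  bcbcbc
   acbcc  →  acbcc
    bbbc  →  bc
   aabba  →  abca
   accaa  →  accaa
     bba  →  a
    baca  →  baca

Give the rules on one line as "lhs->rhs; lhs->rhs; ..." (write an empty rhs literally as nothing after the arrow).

abb->bc; bb->

  | acb
  | bccbc
  | bcbcbc
  | acbcc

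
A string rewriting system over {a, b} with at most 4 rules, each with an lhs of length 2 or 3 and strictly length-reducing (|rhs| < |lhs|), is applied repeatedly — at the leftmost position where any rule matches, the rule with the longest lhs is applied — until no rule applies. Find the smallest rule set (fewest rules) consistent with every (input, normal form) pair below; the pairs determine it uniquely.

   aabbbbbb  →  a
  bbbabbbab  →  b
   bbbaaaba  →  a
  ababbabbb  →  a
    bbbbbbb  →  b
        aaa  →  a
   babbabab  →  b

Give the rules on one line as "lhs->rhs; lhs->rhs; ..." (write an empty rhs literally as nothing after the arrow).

  | aabbbbbb => abbbbbb => bbbbbb => abbbb => bbbb => abb => bb => a
  | bbbabbbab => ababbbab => babbbab => bbbbab => abbab => bbab => aab => ab => b
  | bbbaaaba => abaaaba => baaaba => baaba => baba => bba => aa => a
  | ababbabbb => babbabbb => bbbabbb => ababbb => babbb => bbbb => abb => bb => a

aa->a; ab->b; bb->a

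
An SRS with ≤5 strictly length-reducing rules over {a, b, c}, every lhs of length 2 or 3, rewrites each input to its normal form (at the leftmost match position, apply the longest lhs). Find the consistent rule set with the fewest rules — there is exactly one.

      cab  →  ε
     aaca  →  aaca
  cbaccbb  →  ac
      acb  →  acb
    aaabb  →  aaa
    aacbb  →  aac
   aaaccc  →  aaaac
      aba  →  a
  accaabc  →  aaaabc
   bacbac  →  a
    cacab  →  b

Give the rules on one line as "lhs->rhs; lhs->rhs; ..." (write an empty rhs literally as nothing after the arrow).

  | cab => bb => ε
  | aaca
  | cbaccbb => cccbb => acbb => ac
  | acb

ba->; bb->; cab->bb; cc->a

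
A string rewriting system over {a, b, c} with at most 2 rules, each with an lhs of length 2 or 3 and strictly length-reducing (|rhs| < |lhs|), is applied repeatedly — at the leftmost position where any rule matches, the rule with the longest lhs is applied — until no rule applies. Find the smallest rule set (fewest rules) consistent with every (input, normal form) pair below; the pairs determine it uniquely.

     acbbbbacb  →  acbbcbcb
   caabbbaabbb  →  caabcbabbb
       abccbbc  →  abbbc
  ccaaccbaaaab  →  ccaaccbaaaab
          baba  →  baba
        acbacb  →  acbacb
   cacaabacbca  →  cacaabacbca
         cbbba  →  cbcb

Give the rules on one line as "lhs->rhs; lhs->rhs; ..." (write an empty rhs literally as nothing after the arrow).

bba->cb; bcc->b

  | acbbbbacb => acbbcbcb
  | caabbbaabbb => caabcbabbb
  | abccbbc => abbbc
  | ccaaccbaaaab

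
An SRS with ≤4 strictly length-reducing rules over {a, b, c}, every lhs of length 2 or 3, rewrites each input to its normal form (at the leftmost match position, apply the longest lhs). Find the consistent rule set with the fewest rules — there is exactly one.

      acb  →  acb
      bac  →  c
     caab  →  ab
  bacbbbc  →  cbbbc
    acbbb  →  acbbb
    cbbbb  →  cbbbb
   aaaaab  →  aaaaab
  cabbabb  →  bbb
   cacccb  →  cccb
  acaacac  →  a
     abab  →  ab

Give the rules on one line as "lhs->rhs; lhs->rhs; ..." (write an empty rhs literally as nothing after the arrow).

  | acb
  | bac => c
  | caab => ab
  | bacbbbc => cbbbc

aac->a; ba->; ca->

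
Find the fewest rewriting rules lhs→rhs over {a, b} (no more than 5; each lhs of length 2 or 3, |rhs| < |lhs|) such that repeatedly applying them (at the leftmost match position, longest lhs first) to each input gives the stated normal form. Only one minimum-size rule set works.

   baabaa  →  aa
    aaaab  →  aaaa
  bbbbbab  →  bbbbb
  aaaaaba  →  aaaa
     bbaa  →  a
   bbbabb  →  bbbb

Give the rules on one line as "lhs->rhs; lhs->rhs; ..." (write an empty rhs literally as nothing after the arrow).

ab->a; aba->; ba->a; bba->b

  | baabaa => aabaa => aa
  | aaaab => aaaa
  | bbbbbab => bbbbb
  | aaaaaba => aaaa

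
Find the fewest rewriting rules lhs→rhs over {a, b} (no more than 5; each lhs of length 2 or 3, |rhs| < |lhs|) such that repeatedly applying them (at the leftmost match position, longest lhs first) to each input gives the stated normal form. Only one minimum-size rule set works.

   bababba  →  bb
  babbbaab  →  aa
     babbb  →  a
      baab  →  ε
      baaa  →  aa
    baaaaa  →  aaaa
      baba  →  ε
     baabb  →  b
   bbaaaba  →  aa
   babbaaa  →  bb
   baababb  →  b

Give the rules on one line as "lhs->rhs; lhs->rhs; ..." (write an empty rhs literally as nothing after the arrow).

  | bababba => babba => bba => bb
  | babbbaab => bbbaab => aaab => aa
  | babbb => bbb => a
  | baab => ab => ε

ab->; ba->; bba->bb; bbb->a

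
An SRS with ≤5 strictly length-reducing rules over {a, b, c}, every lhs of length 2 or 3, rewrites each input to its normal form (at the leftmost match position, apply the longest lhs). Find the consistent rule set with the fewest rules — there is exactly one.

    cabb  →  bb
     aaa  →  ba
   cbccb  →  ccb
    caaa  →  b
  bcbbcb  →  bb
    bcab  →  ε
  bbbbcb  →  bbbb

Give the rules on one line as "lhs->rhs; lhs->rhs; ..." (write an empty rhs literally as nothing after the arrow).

aa->b; ab->; bc->; ca->

  | cabb => bb
  | aaa => ba
  | cbccb => ccb
  | caaa => aa => b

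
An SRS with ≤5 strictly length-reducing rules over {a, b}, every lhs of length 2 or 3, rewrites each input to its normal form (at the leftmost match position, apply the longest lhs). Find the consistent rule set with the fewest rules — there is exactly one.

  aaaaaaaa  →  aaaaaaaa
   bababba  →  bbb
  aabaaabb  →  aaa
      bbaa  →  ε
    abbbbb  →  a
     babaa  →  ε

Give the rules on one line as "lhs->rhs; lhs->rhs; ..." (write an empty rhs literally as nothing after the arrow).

  | aaaaaaaa
  | bababba => bbabba => bbbba => bbb
  | aabaaabb => aaabb => aaab => aaa
  | bbaa => ba => ε

ab->a; aba->; ba->; bab->bb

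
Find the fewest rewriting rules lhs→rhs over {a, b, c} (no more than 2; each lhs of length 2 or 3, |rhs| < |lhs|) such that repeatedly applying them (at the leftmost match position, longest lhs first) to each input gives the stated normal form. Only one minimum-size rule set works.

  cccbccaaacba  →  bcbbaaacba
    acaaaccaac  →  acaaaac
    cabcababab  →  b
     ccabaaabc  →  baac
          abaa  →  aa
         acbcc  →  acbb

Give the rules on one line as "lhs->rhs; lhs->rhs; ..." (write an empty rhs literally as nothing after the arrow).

  | cccbccaaacba => bcbccaaacba => bcbbaaacba
  | acaaaccaac => acaaabaac => acaaaac
  | cabcababab => ccababab => bababab => babab => bab => b
  | ccabaaabc => babaaabc => baaabc => baac

ab->; cc->b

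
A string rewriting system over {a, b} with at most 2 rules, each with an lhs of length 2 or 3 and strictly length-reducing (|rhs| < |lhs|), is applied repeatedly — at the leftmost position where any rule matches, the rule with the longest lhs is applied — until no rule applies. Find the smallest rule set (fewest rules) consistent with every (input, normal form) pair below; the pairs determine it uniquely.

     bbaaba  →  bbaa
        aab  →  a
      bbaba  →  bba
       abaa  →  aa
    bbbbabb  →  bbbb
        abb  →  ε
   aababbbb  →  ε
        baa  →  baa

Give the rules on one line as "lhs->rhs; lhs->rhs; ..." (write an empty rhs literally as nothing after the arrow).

  | bbaaba => bbaa
  | aab => a
  | bbaba => bba
  | abaa => aa

ab->; abb->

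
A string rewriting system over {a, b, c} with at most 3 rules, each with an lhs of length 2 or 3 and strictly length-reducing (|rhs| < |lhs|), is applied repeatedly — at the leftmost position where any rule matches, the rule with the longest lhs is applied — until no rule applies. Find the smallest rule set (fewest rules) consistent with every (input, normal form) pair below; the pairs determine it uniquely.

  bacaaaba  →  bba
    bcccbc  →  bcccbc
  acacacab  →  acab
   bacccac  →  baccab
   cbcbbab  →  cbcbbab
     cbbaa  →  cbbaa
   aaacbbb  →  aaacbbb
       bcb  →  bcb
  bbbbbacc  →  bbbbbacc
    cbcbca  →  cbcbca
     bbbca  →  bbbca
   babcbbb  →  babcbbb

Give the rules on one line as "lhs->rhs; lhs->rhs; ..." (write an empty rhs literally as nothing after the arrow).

aba->; caa->b; cac->ab

  | bacaaaba => bababa => bba
  | bcccbc
  | acacacab => aabacab => acab
  | bacccac => baccab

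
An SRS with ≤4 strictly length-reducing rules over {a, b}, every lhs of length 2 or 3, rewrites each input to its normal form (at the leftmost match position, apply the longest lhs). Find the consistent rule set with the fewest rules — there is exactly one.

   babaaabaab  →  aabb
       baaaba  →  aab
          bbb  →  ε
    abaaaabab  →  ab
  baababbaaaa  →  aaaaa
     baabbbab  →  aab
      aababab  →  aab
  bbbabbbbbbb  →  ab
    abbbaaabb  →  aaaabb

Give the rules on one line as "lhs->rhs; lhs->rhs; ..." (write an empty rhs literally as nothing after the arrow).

  | babaaabaab => baaabaab => aabaab => aabab => aabb
  | baaaba => aaba => aab
  | bbb => ε
  | abaaaabab => abaaabab => abaabab => ababab => abbab => ab

aba->ab; ba->; bba->; bbb->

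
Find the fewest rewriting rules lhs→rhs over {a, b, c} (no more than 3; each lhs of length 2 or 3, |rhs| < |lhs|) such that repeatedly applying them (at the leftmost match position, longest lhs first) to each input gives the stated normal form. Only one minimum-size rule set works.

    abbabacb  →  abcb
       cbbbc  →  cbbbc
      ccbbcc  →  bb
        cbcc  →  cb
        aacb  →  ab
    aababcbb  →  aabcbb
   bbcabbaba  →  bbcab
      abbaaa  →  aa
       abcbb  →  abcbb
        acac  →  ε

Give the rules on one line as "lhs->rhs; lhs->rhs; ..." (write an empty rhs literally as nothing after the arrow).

  | abbabacb => abbacb => abcb
  | cbbbc
  | ccbbcc => bbcc => bb
  | cbcc => cb

ac->; ba->; cc->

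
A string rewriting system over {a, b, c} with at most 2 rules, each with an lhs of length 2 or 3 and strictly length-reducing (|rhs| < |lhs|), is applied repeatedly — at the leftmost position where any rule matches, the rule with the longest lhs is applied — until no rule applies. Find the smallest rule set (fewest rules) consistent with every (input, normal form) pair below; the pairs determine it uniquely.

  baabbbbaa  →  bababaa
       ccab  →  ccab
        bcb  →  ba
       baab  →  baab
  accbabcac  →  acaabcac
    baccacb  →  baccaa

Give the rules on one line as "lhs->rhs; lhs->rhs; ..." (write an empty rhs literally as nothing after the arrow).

abb->bc; cb->a

  | baabbbbaa => babcbbaa => bababaa
  | ccab
  | bcb => ba
  | baab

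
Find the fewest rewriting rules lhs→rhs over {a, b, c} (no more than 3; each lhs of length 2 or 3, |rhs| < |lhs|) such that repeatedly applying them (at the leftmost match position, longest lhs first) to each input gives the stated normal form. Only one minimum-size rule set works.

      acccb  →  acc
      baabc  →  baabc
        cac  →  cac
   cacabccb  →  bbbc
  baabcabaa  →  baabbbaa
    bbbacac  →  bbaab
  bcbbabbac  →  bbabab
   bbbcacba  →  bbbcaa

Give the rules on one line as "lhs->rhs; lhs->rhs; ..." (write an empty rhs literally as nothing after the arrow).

bac->ab; cab->bb; cb->

  | acccb => acc
  | baabc
  | cac
  | cacabccb => cabbccb => bbbccb => bbbc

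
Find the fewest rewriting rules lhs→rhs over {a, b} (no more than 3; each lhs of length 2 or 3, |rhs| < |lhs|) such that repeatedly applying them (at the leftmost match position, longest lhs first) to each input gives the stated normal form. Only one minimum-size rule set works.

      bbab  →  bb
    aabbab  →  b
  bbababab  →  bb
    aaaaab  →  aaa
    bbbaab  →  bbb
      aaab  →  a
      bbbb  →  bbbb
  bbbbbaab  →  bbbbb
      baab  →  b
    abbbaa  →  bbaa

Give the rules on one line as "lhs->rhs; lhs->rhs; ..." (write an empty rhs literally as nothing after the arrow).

aab->; ab->

  | bbab => bb
  | aabbab => bab => b
  | bbababab => bbabab => bbab => bb
  | aaaaab => aaa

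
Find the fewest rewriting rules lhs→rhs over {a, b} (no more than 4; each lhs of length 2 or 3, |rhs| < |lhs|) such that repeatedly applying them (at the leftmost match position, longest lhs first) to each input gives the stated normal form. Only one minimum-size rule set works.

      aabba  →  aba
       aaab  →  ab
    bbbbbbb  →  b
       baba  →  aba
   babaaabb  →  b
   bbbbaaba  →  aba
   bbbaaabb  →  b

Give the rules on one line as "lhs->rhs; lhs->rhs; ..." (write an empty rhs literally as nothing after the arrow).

aa->b; bab->ab; bb->a

  | aabba => bbba => aba
  | aaab => bab => ab
  | bbbbbbb => abbbbb => aabbb => bbbb => abb => aa => b
  | baba => aba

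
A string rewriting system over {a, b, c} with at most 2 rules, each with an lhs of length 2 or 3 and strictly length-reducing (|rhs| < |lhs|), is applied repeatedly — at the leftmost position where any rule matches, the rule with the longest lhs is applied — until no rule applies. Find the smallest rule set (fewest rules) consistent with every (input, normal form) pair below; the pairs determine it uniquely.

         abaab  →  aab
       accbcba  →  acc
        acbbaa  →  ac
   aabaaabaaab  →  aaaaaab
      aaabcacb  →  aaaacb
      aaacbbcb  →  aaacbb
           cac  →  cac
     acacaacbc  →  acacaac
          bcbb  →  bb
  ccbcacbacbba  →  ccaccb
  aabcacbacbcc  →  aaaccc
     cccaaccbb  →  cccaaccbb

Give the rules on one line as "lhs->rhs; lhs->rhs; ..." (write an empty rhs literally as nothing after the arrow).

  | abaab => aab
  | accbcba => accba => acc
  | acbbaa => acba => ac
  | aabaaabaaab => aaaabaaab => aaaaaab

ba->; bc->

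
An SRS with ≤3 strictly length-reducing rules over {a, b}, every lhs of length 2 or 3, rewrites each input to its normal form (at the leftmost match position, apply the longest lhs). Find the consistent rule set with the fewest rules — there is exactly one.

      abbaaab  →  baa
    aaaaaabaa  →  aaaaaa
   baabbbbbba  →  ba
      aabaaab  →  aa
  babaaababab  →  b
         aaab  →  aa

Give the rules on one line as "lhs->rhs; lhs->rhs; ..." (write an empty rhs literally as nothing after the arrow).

  | abbaaab => baaab => baa
  | aaaaaabaa => aaaaaa
  | baabbbbbba => babbbbba => bbbbba => bbbba => bbba => bba => ba
  | aabaaab => aaab => aa

ab->; aba->; bb->b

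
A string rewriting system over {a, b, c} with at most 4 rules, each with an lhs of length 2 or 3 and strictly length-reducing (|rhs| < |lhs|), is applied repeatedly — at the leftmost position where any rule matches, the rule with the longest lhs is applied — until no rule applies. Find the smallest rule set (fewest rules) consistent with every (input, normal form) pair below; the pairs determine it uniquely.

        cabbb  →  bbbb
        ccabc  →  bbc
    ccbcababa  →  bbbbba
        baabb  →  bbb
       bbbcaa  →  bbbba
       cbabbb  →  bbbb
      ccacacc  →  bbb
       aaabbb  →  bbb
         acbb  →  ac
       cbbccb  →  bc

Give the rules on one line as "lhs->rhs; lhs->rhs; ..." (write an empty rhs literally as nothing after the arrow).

ab->b; ca->b; cb->c; cc->b

  | cabbb => bbbb
  | ccabc => babc => bbc
  | ccbcababa => bbcababa => bbbbaba => bbbbba
  | baabb => babb => bbb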